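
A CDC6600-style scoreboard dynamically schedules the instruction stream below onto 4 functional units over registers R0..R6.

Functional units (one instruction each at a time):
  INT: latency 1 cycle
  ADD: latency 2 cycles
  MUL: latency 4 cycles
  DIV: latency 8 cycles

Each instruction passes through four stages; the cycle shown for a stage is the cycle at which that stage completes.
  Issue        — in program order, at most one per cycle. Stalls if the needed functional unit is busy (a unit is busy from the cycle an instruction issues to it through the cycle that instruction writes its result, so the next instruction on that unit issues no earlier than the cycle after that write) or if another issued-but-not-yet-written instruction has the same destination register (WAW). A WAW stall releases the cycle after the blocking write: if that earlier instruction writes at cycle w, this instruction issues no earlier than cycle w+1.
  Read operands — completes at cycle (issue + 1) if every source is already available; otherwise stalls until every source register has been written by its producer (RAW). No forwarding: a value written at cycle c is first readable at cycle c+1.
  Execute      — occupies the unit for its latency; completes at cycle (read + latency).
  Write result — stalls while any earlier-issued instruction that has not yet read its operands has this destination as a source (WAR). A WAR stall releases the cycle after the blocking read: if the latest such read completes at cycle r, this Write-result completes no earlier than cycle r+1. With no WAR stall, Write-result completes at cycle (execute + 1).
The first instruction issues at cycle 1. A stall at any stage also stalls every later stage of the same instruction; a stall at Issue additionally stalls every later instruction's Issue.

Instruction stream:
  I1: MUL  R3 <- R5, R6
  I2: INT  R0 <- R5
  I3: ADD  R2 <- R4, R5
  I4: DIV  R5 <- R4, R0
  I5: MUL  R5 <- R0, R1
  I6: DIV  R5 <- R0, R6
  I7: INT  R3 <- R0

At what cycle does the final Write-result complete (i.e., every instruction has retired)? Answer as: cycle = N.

cycle = 33

I1  is:1  ro:2  ex:6  wr:7
I2  is:2  ro:3  ex:4  wr:5
I3  is:3  ro:4  ex:6  wr:7
I4  is:4  ro:6  ex:14  wr:15  — RAW R0: wait I2 write@5
I5  is:16  ro:17  ex:21  wr:22  — WAW R5: wait I4 write@15
I6  is:23  ro:24  ex:32  wr:33  — WAW R5: wait I5 write@22
I7  is:24  ro:25  ex:26  wr:27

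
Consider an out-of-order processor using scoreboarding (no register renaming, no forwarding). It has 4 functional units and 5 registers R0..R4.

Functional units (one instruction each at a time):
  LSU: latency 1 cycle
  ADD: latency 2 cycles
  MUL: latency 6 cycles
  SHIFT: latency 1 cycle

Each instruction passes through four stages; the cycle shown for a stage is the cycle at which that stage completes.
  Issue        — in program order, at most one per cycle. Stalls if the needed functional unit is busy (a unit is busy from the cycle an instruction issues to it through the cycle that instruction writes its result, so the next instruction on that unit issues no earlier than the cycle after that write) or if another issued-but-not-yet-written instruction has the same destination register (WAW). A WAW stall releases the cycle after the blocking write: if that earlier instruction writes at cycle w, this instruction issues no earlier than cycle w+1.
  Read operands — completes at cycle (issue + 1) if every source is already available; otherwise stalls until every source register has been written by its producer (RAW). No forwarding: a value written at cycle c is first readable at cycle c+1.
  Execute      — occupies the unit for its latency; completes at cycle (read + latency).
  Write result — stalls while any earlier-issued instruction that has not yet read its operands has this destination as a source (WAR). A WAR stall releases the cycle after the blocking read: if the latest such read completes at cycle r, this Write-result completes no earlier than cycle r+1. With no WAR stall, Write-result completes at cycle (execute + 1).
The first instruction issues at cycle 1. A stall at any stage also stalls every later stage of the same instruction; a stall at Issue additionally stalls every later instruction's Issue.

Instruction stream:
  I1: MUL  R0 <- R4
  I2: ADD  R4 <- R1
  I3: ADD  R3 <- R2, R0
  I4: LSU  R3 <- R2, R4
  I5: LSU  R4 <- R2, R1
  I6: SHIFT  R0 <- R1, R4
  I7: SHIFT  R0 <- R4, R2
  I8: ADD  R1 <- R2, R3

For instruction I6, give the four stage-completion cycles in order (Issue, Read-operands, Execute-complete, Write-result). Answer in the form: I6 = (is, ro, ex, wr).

I1: IS=1 RO=2 EX=8 WR=9
I2: IS=2 RO=3 EX=5 WR=6
I3: IS=7 RO=10 EX=12 WR=13  [struct: ADD busy until I2 writes@6; RAW R0: wait I1 write@9]
I4: IS=14 RO=15 EX=16 WR=17  [WAW R3: wait I3 write@13]
I5: IS=18 RO=19 EX=20 WR=21  [struct: LSU busy until I4 writes@17]
I6: IS=19 RO=22 EX=23 WR=24  [RAW R4: wait I5 write@21]
I7: IS=25 RO=26 EX=27 WR=28  [struct: SHIFT busy until I6 writes@24]
I8: IS=26 RO=27 EX=29 WR=30

I6 = (19, 22, 23, 24)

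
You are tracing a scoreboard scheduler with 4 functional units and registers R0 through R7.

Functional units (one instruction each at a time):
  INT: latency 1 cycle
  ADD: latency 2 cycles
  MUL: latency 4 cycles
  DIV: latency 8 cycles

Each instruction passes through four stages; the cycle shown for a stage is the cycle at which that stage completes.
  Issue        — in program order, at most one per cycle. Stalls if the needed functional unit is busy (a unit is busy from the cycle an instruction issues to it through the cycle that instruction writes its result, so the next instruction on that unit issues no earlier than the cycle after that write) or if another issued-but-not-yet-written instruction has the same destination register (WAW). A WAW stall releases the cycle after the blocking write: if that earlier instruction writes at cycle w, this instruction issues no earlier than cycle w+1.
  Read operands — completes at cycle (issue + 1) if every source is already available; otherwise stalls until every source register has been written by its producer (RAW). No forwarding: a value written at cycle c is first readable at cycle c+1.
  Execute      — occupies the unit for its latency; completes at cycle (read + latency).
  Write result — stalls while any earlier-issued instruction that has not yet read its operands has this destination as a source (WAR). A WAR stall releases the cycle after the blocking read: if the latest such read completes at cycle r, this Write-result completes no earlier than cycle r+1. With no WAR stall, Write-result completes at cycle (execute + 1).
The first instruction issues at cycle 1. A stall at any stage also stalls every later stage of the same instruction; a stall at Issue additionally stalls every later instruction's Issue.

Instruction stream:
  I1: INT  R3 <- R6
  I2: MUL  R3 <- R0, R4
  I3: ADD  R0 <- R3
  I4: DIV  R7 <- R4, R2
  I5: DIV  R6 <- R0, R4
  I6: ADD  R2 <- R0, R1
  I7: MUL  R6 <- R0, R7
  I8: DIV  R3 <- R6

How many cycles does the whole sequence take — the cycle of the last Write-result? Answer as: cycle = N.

[I1] 1/2/3/4
[I2] 5/6/10/11  (WAW R3: wait I1 write@4)
[I3] 6/12/14/15  (RAW R3: wait I2 write@11)
[I4] 7/8/16/17
[I5] 18/19/27/28  (struct: DIV busy until I4 writes@17)
[I6] 19/20/22/23
[I7] 29/30/34/35  (WAW R6: wait I5 write@28)
[I8] 30/36/44/45  (RAW R6: wait I7 write@35)

cycle = 45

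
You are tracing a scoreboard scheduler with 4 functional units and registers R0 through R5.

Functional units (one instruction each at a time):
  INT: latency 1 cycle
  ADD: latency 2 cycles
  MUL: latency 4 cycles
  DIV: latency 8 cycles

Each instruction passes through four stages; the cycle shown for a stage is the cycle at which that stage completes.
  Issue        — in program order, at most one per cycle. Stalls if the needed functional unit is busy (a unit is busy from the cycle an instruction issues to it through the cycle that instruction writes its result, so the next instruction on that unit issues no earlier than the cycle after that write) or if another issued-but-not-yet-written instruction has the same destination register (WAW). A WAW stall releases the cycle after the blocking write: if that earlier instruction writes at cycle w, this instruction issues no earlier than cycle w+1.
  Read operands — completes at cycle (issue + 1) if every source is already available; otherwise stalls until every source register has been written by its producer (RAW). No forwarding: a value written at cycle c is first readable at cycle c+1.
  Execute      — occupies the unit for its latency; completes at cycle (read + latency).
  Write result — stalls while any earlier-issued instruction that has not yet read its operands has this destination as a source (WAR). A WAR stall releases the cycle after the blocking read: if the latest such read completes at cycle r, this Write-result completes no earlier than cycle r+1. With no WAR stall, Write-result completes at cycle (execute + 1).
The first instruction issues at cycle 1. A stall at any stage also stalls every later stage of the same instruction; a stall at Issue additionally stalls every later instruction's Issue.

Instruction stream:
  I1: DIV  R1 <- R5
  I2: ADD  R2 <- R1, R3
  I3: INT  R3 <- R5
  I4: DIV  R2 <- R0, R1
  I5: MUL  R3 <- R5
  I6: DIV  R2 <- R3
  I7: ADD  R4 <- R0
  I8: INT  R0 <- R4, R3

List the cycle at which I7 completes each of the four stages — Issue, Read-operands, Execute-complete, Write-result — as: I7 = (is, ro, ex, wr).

I7 = (28, 29, 31, 32)

[1] issue I1 (DIV)
[2] I1 read-ops, issue I2 (ADD)
[3] issue I3 (INT)
[4] I3 read-ops
[5] I3 finished on INT
[10] I1 finished on DIV
[11] I1→R1
[12] I2 read-ops
[13] I3→R3
[14] I2 finished on ADD
[15] I2→R2
[16] issue I4 (DIV)
[17] I4 read-ops, issue I5 (MUL)
[18] I5 read-ops
[22] I5 finished on MUL
[23] I5→R3
[25] I4 finished on DIV
[26] I4→R2
[27] issue I6 (DIV)
[28] I6 read-ops, issue I7 (ADD)
[29] I7 read-ops, issue I8 (INT)
[31] I7 finished on ADD
[32] I7→R4
[33] I8 read-ops
[34] I8 finished on INT
[35] I8→R0
[36] I6 finished on DIV
[37] I6→R2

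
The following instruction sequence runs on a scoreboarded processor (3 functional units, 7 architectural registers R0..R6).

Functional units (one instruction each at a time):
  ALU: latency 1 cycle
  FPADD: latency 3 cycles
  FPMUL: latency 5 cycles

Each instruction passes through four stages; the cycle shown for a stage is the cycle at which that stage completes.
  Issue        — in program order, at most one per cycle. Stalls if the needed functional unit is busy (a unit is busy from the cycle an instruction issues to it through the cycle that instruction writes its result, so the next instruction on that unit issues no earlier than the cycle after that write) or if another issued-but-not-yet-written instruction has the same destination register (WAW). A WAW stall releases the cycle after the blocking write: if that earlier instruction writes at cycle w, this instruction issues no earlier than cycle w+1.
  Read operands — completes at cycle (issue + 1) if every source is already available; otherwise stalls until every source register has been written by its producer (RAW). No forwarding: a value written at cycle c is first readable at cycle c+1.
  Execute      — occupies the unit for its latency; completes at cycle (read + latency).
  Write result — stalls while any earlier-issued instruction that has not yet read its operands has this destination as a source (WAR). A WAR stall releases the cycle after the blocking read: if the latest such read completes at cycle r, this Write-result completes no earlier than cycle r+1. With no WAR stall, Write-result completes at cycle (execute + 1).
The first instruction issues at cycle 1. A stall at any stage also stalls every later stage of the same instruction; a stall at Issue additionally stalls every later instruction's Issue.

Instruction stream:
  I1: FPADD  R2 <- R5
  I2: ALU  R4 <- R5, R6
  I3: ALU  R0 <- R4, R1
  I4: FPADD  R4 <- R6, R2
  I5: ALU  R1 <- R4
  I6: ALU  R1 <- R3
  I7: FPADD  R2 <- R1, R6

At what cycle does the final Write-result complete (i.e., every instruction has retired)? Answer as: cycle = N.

1) issue 1, read 2, done 5, write 6
2) issue 2, read 3, done 4, write 5
3) issue 6, read 7, done 8, write 9  <struct: ALU busy until I2 writes@5>
4) issue 7, read 8, done 11, write 12
5) issue 10, read 13, done 14, write 15  <struct: ALU busy until I3 writes@9 / RAW R4: wait I4 write@12>
6) issue 16, read 17, done 18, write 19  <struct: ALU busy until I5 writes@15>
7) issue 17, read 20, done 23, write 24  <RAW R1: wait I6 write@19>

cycle = 24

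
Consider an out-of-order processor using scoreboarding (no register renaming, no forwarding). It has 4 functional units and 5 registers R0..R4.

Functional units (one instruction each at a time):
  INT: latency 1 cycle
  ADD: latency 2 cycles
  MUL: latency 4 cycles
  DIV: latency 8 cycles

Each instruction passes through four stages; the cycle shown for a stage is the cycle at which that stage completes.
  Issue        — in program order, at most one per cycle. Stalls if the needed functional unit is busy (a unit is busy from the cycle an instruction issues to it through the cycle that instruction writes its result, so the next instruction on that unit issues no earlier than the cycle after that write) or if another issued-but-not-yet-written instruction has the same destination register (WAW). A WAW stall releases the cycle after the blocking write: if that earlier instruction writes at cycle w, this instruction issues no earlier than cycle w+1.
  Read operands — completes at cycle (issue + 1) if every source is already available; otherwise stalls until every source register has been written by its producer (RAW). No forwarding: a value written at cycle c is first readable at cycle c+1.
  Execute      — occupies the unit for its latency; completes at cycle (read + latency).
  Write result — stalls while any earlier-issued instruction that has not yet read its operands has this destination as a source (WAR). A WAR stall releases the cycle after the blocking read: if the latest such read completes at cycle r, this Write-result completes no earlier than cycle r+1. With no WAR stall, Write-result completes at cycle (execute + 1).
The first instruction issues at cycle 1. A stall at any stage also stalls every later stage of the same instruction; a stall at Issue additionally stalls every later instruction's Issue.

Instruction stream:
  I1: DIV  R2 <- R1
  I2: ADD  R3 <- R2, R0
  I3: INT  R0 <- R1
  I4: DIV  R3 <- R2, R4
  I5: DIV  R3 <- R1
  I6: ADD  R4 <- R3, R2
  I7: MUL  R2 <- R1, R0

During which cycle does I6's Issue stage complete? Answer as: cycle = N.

cycle = 28

t=1  I1 dispatched to DIV
t=2  I1 operands ready, I2 dispatched to ADD
t=3  I3 dispatched to INT
t=4  I3 operands ready
t=5  I3 complete
t=10  I1 complete
t=11  R2←I1
t=12  I2 operands ready
t=13  R0←I3
t=14  I2 complete
t=15  R3←I2
t=16  I4 dispatched to DIV
t=17  I4 operands ready
t=25  I4 complete
t=26  R3←I4
t=27  I5 dispatched to DIV
t=28  I5 operands ready, I6 dispatched to ADD
t=29  I7 dispatched to MUL
t=30  I7 operands ready
t=34  I7 complete
t=36  I5 complete
t=37  R3←I5
t=38  I6 operands ready
t=39  R2←I7
t=40  I6 complete
t=41  R4←I6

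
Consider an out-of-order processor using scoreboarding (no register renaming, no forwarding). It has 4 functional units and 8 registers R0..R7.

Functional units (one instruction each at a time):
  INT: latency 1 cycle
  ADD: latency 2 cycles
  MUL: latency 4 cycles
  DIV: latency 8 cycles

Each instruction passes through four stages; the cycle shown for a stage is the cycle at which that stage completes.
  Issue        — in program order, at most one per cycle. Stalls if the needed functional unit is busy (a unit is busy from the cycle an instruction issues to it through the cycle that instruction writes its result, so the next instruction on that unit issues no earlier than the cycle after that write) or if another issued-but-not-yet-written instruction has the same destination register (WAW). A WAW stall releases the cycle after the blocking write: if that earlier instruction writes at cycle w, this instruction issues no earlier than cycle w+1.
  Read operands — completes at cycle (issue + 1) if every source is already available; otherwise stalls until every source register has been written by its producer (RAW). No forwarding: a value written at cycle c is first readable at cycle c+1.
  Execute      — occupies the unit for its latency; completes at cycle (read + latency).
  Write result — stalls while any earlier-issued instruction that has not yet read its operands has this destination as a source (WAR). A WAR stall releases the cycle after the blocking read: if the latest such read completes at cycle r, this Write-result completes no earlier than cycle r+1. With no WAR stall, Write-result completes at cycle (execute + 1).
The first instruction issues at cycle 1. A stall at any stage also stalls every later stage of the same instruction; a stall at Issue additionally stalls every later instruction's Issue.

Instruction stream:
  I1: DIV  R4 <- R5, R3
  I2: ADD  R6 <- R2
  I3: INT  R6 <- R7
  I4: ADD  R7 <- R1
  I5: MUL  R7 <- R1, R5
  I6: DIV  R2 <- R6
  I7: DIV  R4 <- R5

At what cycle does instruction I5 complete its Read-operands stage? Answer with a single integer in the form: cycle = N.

cycle = 14

c1: I1 issues→DIV
c2: I1 reads, I2 issues→ADD
c3: I2 reads
c5: I2 exec-done
c6: I2 writes R6
c7: I3 issues→INT
c8: I3 reads, I4 issues→ADD
c9: I3 exec-done, I4 reads
c10: I1 exec-done, I3 writes R6
c11: I1 writes R4, I4 exec-done
c12: I4 writes R7
c13: I5 issues→MUL
c14: I5 reads, I6 issues→DIV
c15: I6 reads
c18: I5 exec-done
c19: I5 writes R7
c23: I6 exec-done
c24: I6 writes R2
c25: I7 issues→DIV
c26: I7 reads
c34: I7 exec-done
c35: I7 writes R4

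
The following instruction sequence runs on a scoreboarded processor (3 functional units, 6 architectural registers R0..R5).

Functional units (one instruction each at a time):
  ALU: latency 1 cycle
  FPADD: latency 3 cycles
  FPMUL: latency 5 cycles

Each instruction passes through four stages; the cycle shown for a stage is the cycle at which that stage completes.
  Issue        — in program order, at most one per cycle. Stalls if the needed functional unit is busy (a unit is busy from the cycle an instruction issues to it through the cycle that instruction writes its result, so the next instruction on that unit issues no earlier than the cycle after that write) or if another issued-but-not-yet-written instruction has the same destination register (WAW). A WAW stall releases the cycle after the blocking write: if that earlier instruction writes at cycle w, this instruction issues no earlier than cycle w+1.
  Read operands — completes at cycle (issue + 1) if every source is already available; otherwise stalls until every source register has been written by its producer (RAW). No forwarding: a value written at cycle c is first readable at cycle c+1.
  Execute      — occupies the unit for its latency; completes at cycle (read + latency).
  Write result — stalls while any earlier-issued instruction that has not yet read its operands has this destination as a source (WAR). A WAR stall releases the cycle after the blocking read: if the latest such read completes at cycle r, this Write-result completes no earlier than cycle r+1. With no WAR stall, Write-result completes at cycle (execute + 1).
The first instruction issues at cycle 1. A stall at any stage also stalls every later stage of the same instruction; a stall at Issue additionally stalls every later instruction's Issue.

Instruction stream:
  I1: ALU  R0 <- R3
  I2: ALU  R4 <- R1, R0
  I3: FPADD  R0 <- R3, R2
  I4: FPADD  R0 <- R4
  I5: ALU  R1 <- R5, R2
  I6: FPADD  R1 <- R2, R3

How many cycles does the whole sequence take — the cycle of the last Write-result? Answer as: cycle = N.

cycle = 23

[1] I1→ALU
[2] I1 RO
[3] I1 EX
[4] I1 WR R0
[5] I2→ALU
[6] I2 RO | I3→FPADD
[7] I2 EX | I3 RO
[8] I2 WR R4
[10] I3 EX
[11] I3 WR R0
[12] I4→FPADD
[13] I4 RO | I5→ALU
[14] I5 RO
[15] I5 EX
[16] I4 EX | I5 WR R1
[17] I4 WR R0
[18] I6→FPADD
[19] I6 RO
[22] I6 EX
[23] I6 WR R1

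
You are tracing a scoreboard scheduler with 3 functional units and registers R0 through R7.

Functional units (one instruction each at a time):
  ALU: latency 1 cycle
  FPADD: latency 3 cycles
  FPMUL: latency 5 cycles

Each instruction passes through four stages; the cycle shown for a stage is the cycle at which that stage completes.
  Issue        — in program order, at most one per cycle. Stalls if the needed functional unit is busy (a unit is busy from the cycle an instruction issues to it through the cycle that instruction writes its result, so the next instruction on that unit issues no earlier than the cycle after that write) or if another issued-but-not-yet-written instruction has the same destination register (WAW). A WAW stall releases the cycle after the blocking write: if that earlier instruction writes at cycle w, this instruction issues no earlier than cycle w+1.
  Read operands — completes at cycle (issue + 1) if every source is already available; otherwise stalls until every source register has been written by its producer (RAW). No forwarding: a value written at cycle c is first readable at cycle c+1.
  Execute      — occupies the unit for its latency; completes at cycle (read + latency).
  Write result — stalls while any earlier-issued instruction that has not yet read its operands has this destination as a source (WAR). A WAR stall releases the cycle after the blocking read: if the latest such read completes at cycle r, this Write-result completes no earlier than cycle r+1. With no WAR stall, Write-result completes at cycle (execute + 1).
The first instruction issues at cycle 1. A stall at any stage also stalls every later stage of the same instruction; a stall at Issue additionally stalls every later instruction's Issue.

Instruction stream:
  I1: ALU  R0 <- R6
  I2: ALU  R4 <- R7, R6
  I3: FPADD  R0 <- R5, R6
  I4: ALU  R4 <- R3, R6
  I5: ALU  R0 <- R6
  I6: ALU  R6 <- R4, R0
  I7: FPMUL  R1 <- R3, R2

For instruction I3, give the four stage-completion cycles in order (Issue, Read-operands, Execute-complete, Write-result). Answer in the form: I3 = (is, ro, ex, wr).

I3 = (6, 7, 10, 11)

I1 -> (1, 2, 3, 4)
I2 -> (5, 6, 7, 8)  // struct: ALU busy until I1 writes@4
I3 -> (6, 7, 10, 11)
I4 -> (9, 10, 11, 12)  // struct: ALU busy until I2 writes@8
I5 -> (13, 14, 15, 16)  // struct: ALU busy until I4 writes@12
I6 -> (17, 18, 19, 20)  // struct: ALU busy until I5 writes@16
I7 -> (18, 19, 24, 25)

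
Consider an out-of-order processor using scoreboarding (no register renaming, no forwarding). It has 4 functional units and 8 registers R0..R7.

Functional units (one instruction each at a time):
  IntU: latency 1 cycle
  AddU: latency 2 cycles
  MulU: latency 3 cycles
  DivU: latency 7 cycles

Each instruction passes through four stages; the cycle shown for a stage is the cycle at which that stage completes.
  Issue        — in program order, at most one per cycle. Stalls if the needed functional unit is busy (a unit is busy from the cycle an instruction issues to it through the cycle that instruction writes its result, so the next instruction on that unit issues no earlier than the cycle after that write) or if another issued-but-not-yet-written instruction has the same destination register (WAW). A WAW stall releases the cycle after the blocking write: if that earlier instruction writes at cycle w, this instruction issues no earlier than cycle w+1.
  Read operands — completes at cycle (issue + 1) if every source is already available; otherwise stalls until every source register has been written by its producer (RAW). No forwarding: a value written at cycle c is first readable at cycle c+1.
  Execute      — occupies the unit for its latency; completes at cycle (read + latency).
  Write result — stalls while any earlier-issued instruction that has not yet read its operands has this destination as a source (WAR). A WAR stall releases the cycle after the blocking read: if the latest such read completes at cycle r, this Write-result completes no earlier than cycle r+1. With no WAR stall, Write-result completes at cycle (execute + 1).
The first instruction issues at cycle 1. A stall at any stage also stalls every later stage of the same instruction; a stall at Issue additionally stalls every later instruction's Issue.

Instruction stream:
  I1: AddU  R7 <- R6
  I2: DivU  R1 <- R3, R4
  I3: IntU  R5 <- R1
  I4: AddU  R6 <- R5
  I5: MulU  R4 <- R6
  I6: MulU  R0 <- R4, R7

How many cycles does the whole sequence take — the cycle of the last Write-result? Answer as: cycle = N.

[1] issue I1 (AddU)
[2] I1 read-ops; issue I2 (DivU)
[3] I2 read-ops; issue I3 (IntU)
[4] I1 finished on AddU
[5] I1→R7
[6] issue I4 (AddU)
[7] issue I5 (MulU)
[10] I2 finished on DivU
[11] I2→R1
[12] I3 read-ops
[13] I3 finished on IntU
[14] I3→R5
[15] I4 read-ops
[17] I4 finished on AddU
[18] I4→R6
[19] I5 read-ops
[22] I5 finished on MulU
[23] I5→R4
[24] issue I6 (MulU)
[25] I6 read-ops
[28] I6 finished on MulU
[29] I6→R0

cycle = 29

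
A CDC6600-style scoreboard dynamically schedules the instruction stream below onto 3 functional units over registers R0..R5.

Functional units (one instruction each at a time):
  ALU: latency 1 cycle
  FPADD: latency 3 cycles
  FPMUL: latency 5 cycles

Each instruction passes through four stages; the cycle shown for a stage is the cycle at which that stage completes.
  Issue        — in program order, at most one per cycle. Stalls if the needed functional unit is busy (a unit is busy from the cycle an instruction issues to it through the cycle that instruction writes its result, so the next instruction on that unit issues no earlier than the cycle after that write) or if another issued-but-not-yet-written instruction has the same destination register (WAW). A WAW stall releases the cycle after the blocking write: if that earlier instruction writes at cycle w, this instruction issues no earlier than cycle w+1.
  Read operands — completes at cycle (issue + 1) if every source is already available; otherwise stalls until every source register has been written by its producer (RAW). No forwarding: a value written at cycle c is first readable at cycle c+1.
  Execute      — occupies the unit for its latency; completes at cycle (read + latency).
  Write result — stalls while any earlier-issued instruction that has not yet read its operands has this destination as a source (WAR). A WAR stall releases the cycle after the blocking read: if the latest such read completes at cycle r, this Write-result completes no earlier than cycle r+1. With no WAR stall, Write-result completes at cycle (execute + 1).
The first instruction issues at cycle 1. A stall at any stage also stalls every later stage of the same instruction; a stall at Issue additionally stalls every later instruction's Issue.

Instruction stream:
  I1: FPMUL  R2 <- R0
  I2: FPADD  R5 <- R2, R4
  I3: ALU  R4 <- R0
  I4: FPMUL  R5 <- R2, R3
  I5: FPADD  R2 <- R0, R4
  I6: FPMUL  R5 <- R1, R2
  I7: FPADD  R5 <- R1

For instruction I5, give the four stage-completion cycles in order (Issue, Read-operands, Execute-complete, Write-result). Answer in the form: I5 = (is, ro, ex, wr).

I5 = (15, 16, 19, 20)

1) issue 1, read 2, done 7, write 8
2) issue 2, read 9, done 12, write 13  <RAW R2: wait I1 write@8>
3) issue 3, read 4, done 5, write 10  <WAR R4: wait I2 read@9>
4) issue 14, read 15, done 20, write 21  <WAW R5: wait I2 write@13>
5) issue 15, read 16, done 19, write 20
6) issue 22, read 23, done 28, write 29  <struct: FPMUL busy until I4 writes@21>
7) issue 30, read 31, done 34, write 35  <WAW R5: wait I6 write@29>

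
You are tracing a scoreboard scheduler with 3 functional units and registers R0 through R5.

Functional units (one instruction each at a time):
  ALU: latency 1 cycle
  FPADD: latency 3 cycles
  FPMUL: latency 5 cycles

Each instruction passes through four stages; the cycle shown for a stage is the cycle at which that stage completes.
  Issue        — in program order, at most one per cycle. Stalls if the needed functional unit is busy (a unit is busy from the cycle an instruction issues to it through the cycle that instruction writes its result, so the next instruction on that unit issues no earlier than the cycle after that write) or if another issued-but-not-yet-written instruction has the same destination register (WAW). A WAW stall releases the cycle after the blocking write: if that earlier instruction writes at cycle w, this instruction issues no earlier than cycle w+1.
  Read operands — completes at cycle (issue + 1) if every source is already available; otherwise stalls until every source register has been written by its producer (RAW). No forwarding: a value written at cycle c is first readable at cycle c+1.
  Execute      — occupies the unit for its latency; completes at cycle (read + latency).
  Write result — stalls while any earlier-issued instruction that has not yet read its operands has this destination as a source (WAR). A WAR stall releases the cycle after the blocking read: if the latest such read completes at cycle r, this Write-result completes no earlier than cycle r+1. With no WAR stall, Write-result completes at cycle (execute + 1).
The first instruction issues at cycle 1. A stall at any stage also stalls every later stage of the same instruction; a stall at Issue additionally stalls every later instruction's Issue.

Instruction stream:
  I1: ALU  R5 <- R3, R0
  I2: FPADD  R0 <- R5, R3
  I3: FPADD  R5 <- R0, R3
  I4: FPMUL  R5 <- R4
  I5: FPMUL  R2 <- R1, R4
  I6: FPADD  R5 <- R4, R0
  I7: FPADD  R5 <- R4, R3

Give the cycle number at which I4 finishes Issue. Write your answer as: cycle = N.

I1 -> (1, 2, 3, 4)
I2 -> (2, 5, 8, 9)  // RAW R5: wait I1 write@4
I3 -> (10, 11, 14, 15)  // struct: FPADD busy until I2 writes@9
I4 -> (16, 17, 22, 23)  // WAW R5: wait I3 write@15
I5 -> (24, 25, 30, 31)  // struct: FPMUL busy until I4 writes@23
I6 -> (25, 26, 29, 30)
I7 -> (31, 32, 35, 36)  // struct: FPADD busy until I6 writes@30

cycle = 16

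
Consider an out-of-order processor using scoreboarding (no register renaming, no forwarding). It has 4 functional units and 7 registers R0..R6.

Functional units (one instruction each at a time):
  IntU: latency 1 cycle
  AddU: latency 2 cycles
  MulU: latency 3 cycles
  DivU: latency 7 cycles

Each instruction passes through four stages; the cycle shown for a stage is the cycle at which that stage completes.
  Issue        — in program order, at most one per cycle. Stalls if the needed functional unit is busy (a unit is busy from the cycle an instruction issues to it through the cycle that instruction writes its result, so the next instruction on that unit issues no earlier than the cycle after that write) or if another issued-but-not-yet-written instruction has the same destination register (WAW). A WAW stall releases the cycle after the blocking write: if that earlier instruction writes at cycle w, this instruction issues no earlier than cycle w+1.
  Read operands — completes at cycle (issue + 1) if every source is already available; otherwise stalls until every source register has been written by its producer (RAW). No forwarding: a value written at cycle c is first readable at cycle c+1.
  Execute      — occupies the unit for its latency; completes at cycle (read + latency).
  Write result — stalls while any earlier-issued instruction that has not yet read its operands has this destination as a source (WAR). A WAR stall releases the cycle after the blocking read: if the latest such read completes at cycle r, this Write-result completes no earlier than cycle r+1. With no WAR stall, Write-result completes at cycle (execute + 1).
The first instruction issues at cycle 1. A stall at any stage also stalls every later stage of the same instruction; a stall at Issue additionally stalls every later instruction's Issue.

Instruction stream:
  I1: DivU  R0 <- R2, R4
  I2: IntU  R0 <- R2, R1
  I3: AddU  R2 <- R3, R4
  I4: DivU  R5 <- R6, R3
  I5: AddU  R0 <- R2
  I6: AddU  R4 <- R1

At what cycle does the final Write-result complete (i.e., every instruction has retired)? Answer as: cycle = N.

cycle = 26

I1: IS=1 RO=2 EX=9 WR=10
I2: IS=11 RO=12 EX=13 WR=14  [WAW R0: wait I1 write@10]
I3: IS=12 RO=13 EX=15 WR=16
I4: IS=13 RO=14 EX=21 WR=22
I5: IS=17 RO=18 EX=20 WR=21  [struct: AddU busy until I3 writes@16]
I6: IS=22 RO=23 EX=25 WR=26  [struct: AddU busy until I5 writes@21]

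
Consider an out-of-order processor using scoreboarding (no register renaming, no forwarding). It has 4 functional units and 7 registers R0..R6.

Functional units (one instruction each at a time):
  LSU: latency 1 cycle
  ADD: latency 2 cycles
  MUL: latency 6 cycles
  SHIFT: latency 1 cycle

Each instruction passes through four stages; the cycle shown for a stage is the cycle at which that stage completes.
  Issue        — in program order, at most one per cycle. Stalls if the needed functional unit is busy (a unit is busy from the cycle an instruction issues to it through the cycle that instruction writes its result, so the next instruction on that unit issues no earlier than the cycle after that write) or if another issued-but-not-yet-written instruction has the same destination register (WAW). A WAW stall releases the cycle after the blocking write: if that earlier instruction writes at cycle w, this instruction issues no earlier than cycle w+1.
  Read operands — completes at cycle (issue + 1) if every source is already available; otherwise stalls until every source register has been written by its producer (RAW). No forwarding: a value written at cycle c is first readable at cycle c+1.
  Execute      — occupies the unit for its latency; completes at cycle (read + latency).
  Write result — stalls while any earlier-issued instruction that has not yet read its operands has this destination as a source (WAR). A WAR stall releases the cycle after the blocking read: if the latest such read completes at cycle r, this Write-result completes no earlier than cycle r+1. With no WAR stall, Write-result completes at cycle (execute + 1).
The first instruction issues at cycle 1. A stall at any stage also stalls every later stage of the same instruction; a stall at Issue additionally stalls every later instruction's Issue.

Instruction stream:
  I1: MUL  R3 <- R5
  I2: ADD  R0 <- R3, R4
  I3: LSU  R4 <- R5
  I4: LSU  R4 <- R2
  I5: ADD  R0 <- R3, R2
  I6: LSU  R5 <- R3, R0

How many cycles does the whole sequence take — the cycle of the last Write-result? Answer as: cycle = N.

  I1 | 1 | 2 | 8 | 9
  I2 | 2 | 10 | 12 | 13   RAW R3: wait I1 write@9
  I3 | 3 | 4 | 5 | 11   WAR R4: wait I2 read@10
  I4 | 12 | 13 | 14 | 15   struct: LSU busy until I3 writes@11
  I5 | 14 | 15 | 17 | 18   struct: ADD busy until I2 writes@13
  I6 | 16 | 19 | 20 | 21   struct: LSU busy until I4 writes@15 · RAW R0: wait I5 write@18

cycle = 21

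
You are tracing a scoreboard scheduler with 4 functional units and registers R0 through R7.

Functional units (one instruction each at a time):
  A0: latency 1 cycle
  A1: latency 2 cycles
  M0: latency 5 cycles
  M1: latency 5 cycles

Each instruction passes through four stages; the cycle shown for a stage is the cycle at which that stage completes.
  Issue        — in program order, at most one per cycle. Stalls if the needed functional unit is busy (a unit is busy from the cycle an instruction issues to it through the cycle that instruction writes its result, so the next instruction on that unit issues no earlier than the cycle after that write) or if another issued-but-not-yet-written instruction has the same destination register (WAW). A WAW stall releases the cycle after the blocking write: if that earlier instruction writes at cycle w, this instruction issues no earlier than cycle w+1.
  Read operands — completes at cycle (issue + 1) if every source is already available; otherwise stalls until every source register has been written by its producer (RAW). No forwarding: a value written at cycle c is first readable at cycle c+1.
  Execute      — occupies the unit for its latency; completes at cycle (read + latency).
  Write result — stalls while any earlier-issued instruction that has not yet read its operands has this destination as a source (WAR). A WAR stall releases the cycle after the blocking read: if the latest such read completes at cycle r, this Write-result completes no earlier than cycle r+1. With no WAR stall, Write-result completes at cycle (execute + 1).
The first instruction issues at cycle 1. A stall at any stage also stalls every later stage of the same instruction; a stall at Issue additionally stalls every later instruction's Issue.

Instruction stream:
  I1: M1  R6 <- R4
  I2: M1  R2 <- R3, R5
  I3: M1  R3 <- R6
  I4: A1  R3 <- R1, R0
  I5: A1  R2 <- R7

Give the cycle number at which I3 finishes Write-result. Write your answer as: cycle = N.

I1: IS=1 RO=2 EX=7 WR=8
I2: IS=9 RO=10 EX=15 WR=16  [struct: M1 busy until I1 writes@8]
I3: IS=17 RO=18 EX=23 WR=24  [struct: M1 busy until I2 writes@16]
I4: IS=25 RO=26 EX=28 WR=29  [WAW R3: wait I3 write@24]
I5: IS=30 RO=31 EX=33 WR=34  [struct: A1 busy until I4 writes@29]

cycle = 24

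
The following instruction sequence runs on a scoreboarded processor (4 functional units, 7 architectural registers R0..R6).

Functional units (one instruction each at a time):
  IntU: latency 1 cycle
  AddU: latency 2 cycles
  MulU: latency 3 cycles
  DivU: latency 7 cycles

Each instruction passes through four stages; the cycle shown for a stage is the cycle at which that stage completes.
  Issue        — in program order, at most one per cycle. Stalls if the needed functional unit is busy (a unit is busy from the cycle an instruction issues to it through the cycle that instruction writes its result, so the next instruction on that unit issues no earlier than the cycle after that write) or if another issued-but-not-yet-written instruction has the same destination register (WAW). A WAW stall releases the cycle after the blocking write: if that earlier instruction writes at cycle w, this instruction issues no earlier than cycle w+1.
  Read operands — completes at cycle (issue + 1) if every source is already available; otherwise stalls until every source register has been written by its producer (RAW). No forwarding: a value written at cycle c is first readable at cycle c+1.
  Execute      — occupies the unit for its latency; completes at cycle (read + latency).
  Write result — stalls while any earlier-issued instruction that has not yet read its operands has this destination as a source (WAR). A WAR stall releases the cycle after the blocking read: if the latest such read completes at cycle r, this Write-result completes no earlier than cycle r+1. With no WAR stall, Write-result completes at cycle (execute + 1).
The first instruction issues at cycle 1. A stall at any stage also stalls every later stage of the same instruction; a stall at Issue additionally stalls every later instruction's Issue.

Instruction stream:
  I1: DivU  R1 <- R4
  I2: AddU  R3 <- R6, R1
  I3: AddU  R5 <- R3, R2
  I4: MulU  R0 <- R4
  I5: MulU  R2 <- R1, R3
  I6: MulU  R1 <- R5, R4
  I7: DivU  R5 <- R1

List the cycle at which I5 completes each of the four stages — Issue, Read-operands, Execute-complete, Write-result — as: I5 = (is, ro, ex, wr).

1) issue 1, read 2, done 9, write 10
2) issue 2, read 11, done 13, write 14  <RAW R1: wait I1 write@10>
3) issue 15, read 16, done 18, write 19  <struct: AddU busy until I2 writes@14>
4) issue 16, read 17, done 20, write 21
5) issue 22, read 23, done 26, write 27  <struct: MulU busy until I4 writes@21>
6) issue 28, read 29, done 32, write 33  <struct: MulU busy until I5 writes@27>
7) issue 29, read 34, done 41, write 42  <RAW R1: wait I6 write@33>

I5 = (22, 23, 26, 27)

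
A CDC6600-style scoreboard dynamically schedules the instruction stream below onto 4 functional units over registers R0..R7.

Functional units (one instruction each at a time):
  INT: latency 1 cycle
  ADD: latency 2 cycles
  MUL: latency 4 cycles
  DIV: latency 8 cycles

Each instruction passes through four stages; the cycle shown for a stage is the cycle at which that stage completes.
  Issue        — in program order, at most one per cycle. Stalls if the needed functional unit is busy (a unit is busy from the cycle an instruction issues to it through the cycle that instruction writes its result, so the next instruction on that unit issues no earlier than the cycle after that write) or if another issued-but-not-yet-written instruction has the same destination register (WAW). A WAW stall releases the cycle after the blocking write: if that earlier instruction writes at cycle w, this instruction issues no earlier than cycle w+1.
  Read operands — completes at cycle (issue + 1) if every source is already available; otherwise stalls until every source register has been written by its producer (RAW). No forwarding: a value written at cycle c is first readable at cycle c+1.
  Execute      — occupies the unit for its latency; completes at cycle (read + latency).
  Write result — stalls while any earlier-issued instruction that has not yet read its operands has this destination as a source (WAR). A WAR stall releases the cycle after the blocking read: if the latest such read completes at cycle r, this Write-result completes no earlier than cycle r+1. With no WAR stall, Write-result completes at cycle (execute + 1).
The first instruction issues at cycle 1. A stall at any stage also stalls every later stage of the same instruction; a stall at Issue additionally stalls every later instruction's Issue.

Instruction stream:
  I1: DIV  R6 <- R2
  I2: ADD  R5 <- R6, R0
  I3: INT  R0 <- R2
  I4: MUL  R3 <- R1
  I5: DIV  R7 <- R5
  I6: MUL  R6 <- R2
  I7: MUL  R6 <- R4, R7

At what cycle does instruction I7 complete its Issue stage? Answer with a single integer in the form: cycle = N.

t=1  I1→DIV
t=2  I1 RO; I2→ADD
t=3  I3→INT
t=4  I3 RO; I4→MUL
t=5  I3 EX; I4 RO
t=9  I4 EX
t=10  I1 EX; I4 WR R3
t=11  I1 WR R6
t=12  I2 RO; I5→DIV
t=13  I3 WR R0; I6→MUL
t=14  I2 EX; I6 RO
t=15  I2 WR R5
t=16  I5 RO
t=18  I6 EX
t=19  I6 WR R6
t=20  I7→MUL
t=24  I5 EX
t=25  I5 WR R7
t=26  I7 RO
t=30  I7 EX
t=31  I7 WR R6

cycle = 20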